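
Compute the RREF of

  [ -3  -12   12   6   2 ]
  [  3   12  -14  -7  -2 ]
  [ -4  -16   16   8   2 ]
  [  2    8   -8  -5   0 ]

R1 := -1/3·R1
  [  1    4   -4  -2  -2/3 ]
  [  3   12  -14  -7    -2 ]
  [ -4  -16   16   8     2 ]
  [  2    8   -8  -5     0 ]
R2 := R2 − 3·R1
  [  1    4  -4  -2  -2/3 ]
  [  0    0  -2  -1     0 ]
  [ -4  -16  16   8     2 ]
  [  2    8  -8  -5     0 ]
R3 := R3 + 4·R1
  [ 1  4  -4  -2  -2/3 ]
  [ 0  0  -2  -1     0 ]
  [ 0  0   0   0  -2/3 ]
  [ 2  8  -8  -5     0 ]
R4 := R4 − 2·R1
  [ 1  4  -4  -2  -2/3 ]
  [ 0  0  -2  -1     0 ]
  [ 0  0   0   0  -2/3 ]
  [ 0  0   0  -1   4/3 ]
R2 := -1/2·R2
  [ 1  4  -4   -2  -2/3 ]
  [ 0  0   1  1/2     0 ]
  [ 0  0   0    0  -2/3 ]
  [ 0  0   0   -1   4/3 ]
R3 ↔ R4
  [ 1  4  -4   -2  -2/3 ]
  [ 0  0   1  1/2     0 ]
  [ 0  0   0   -1   4/3 ]
  [ 0  0   0    0  -2/3 ]
R3 := -1·R3
  [ 1  4  -4   -2  -2/3 ]
  [ 0  0   1  1/2     0 ]
  [ 0  0   0    1  -4/3 ]
  [ 0  0   0    0  -2/3 ]
R4 := -3/2·R4
  [ 1  4  -4   -2  -2/3 ]
  [ 0  0   1  1/2     0 ]
  [ 0  0   0    1  -4/3 ]
  [ 0  0   0    0     1 ]
R3 := R3 + 4/3·R4
  [ 1  4  -4   -2  -2/3 ]
  [ 0  0   1  1/2     0 ]
  [ 0  0   0    1     0 ]
  [ 0  0   0    0     1 ]
R1 := R1 + 2/3·R4
  [ 1  4  -4   -2  0 ]
  [ 0  0   1  1/2  0 ]
  [ 0  0   0    1  0 ]
  [ 0  0   0    0  1 ]
R2 := R2 − 1/2·R3
  [ 1  4  -4  -2  0 ]
  [ 0  0   1   0  0 ]
  [ 0  0   0   1  0 ]
  [ 0  0   0   0  1 ]
R1 := R1 + 2·R3
  [ 1  4  -4  0  0 ]
  [ 0  0   1  0  0 ]
  [ 0  0   0  1  0 ]
  [ 0  0   0  0  1 ]
R1 := R1 + 4·R2
  [ 1  4  0  0  0 ]
  [ 0  0  1  0  0 ]
  [ 0  0  0  1  0 ]
  [ 0  0  0  0  1 ]

[[1, 4, 0, 0, 0], [0, 0, 1, 0, 0], [0, 0, 0, 1, 0], [0, 0, 0, 0, 1]]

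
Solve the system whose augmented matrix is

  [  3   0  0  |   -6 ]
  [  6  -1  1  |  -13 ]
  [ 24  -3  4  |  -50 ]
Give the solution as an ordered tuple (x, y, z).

(-2, 2, 1)

Multiply R1 by 1/3.
  [  1   0  0  |   -2 ]
  [  6  -1  1  |  -13 ]
  [ 24  -3  4  |  -50 ]
Subtract 6 times R1 from R2.
  [  1   0  0  |   -2 ]
  [  0  -1  1  |   -1 ]
  [ 24  -3  4  |  -50 ]
Subtract 24 times R1 from R3.
  [ 1   0  0  |  -2 ]
  [ 0  -1  1  |  -1 ]
  [ 0  -3  4  |  -2 ]
Multiply R2 by -1.
  [ 1   0   0  |  -2 ]
  [ 0   1  -1  |   1 ]
  [ 0  -3   4  |  -2 ]
Add 3 times R2 to R3.
  [ 1  0   0  |  -2 ]
  [ 0  1  -1  |   1 ]
  [ 0  0   1  |   1 ]
Add R3 to R2.
  [ 1  0  0  |  -2 ]
  [ 0  1  0  |   2 ]
  [ 0  0  1  |   1 ]
Reading off the last column: x = -2, y = 2, z = 1.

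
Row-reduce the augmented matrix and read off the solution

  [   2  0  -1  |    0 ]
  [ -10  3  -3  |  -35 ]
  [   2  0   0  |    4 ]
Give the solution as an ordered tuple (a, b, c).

R1 := 1/2·R1
R2 := R2 + 10·R1
R3 := R3 − 2·R1
R2 := 1/3·R2
R2 := R2 + 8/3·R3
R1 := R1 + 1/2·R3
Reading off the last column: a = 2, b = -1, c = 4.

(2, -1, 4)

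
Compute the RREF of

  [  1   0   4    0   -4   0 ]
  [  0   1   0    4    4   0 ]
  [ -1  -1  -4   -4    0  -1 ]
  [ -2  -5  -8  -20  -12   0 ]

[[1, 0, 4, 0, -4, 0], [0, 1, 0, 4, 4, 0], [0, 0, 0, 0, 0, 1], [0, 0, 0, 0, 0, 0]]

R3 → R3 + R1
  [  1   0   4    0   -4   0 ]
  [  0   1   0    4    4   0 ]
  [  0  -1   0   -4   -4  -1 ]
  [ -2  -5  -8  -20  -12   0 ]
R4 → R4 + 2·R1
  [ 1   0  4    0   -4   0 ]
  [ 0   1  0    4    4   0 ]
  [ 0  -1  0   -4   -4  -1 ]
  [ 0  -5  0  -20  -20   0 ]
R3 → R3 + R2
  [ 1   0  4    0   -4   0 ]
  [ 0   1  0    4    4   0 ]
  [ 0   0  0    0    0  -1 ]
  [ 0  -5  0  -20  -20   0 ]
R4 → R4 + 5·R2
  [ 1  0  4  0  -4   0 ]
  [ 0  1  0  4   4   0 ]
  [ 0  0  0  0   0  -1 ]
  [ 0  0  0  0   0   0 ]
R3 → -1·R3
  [ 1  0  4  0  -4  0 ]
  [ 0  1  0  4   4  0 ]
  [ 0  0  0  0   0  1 ]
  [ 0  0  0  0   0  0 ]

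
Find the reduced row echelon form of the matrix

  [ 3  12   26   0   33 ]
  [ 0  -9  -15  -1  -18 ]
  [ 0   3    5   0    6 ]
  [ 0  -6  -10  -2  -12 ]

R1 := 1/3·R1
R2 := -1/9·R2
R3 := R3 − 3·R2
R4 := R4 + 6·R2
R3 := -3·R3
R4 := R4 + 4/3·R3
R2 := R2 − 1/9·R3
R1 := R1 − 4·R2

[[1, 0, 2, 0, 3], [0, 1, 5/3, 0, 2], [0, 0, 0, 1, 0], [0, 0, 0, 0, 0]]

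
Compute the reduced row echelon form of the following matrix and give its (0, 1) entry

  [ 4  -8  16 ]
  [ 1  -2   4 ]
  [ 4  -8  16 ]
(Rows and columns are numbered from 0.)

-2

R1 -> 1/4·R1
  [ 1  -2   4 ]
  [ 1  -2   4 ]
  [ 4  -8  16 ]
R2 -> R2 − R1
  [ 1  -2   4 ]
  [ 0   0   0 ]
  [ 4  -8  16 ]
R3 -> R3 − 4·R1
  [ 1  -2  4 ]
  [ 0   0  0 ]
  [ 0   0  0 ]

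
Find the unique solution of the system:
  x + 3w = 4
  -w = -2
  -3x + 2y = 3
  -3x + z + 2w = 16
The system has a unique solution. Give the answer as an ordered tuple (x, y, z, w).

(-2, -3/2, 6, 2)

Form the augmented matrix and row-reduce:
  [  1  0  0   3  |   4 ]
  [  0  0  0  -1  |  -2 ]
  [ -3  2  0   0  |   3 ]
  [ -3  0  1   2  |  16 ]
ρ3 ← ρ3 + 3·ρ1
  [  1  0  0   3  |   4 ]
  [  0  0  0  -1  |  -2 ]
  [  0  2  0   9  |  15 ]
  [ -3  0  1   2  |  16 ]
ρ4 ← ρ4 + 3·ρ1
  [ 1  0  0   3  |   4 ]
  [ 0  0  0  -1  |  -2 ]
  [ 0  2  0   9  |  15 ]
  [ 0  0  1  11  |  28 ]
ρ2 <-> ρ3
  [ 1  0  0   3  |   4 ]
  [ 0  2  0   9  |  15 ]
  [ 0  0  0  -1  |  -2 ]
  [ 0  0  1  11  |  28 ]
ρ2 ← 1/2·ρ2
  [ 1  0  0    3  |     4 ]
  [ 0  1  0  9/2  |  15/2 ]
  [ 0  0  0   -1  |    -2 ]
  [ 0  0  1   11  |    28 ]
ρ3 <-> ρ4
  [ 1  0  0    3  |     4 ]
  [ 0  1  0  9/2  |  15/2 ]
  [ 0  0  1   11  |    28 ]
  [ 0  0  0   -1  |    -2 ]
ρ4 ← -1·ρ4
  [ 1  0  0    3  |     4 ]
  [ 0  1  0  9/2  |  15/2 ]
  [ 0  0  1   11  |    28 ]
  [ 0  0  0    1  |     2 ]
ρ3 ← ρ3 − 11·ρ4
  [ 1  0  0    3  |     4 ]
  [ 0  1  0  9/2  |  15/2 ]
  [ 0  0  1    0  |     6 ]
  [ 0  0  0    1  |     2 ]
ρ2 ← ρ2 − 9/2·ρ4
  [ 1  0  0  3  |     4 ]
  [ 0  1  0  0  |  -3/2 ]
  [ 0  0  1  0  |     6 ]
  [ 0  0  0  1  |     2 ]
ρ1 ← ρ1 − 3·ρ4
  [ 1  0  0  0  |    -2 ]
  [ 0  1  0  0  |  -3/2 ]
  [ 0  0  1  0  |     6 ]
  [ 0  0  0  1  |     2 ]
Reading off the last column: x = -2, y = -3/2, z = 6, w = 2.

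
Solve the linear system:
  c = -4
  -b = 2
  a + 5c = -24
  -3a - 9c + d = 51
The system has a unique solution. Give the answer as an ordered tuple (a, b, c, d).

Form the augmented matrix and row-reduce:
  [  0   0   1  0  |   -4 ]
  [  0  -1   0  0  |    2 ]
  [  1   0   5  0  |  -24 ]
  [ -3   0  -9  1  |   51 ]
r1 <=> r3
  [  1   0   5  0  |  -24 ]
  [  0  -1   0  0  |    2 ]
  [  0   0   1  0  |   -4 ]
  [ -3   0  -9  1  |   51 ]
r4 -> r4 + 3·r1
  [ 1   0  5  0  |  -24 ]
  [ 0  -1  0  0  |    2 ]
  [ 0   0  1  0  |   -4 ]
  [ 0   0  6  1  |  -21 ]
r2 -> -1·r2
  [ 1  0  5  0  |  -24 ]
  [ 0  1  0  0  |   -2 ]
  [ 0  0  1  0  |   -4 ]
  [ 0  0  6  1  |  -21 ]
r4 -> r4 − 6·r3
  [ 1  0  5  0  |  -24 ]
  [ 0  1  0  0  |   -2 ]
  [ 0  0  1  0  |   -4 ]
  [ 0  0  0  1  |    3 ]
r1 -> r1 − 5·r3
  [ 1  0  0  0  |  -4 ]
  [ 0  1  0  0  |  -2 ]
  [ 0  0  1  0  |  -4 ]
  [ 0  0  0  1  |   3 ]
Reading off the last column: a = -4, b = -2, c = -4, d = 3.

(-4, -2, -4, 3)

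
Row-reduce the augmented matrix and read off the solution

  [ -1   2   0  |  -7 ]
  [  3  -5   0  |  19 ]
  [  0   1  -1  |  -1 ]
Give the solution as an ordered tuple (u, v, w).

(3, -2, -1)

Multiply r1 by -1.
  [ 1  -2   0  |   7 ]
  [ 3  -5   0  |  19 ]
  [ 0   1  -1  |  -1 ]
Subtract 3 times r1 from r2.
  [ 1  -2   0  |   7 ]
  [ 0   1   0  |  -2 ]
  [ 0   1  -1  |  -1 ]
Subtract r2 from r3.
  [ 1  -2   0  |   7 ]
  [ 0   1   0  |  -2 ]
  [ 0   0  -1  |   1 ]
Multiply r3 by -1.
  [ 1  -2  0  |   7 ]
  [ 0   1  0  |  -2 ]
  [ 0   0  1  |  -1 ]
Add 2 times r2 to r1.
  [ 1  0  0  |   3 ]
  [ 0  1  0  |  -2 ]
  [ 0  0  1  |  -1 ]
Reading off the last column: u = 3, v = -2, w = -1.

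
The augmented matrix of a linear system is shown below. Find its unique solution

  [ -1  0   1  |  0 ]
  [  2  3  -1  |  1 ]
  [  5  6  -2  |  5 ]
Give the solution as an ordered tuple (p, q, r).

r1 → -1·r1
  [ 1  0  -1  |  0 ]
  [ 2  3  -1  |  1 ]
  [ 5  6  -2  |  5 ]
r2 → r2 − 2·r1
  [ 1  0  -1  |  0 ]
  [ 0  3   1  |  1 ]
  [ 5  6  -2  |  5 ]
r3 → r3 − 5·r1
  [ 1  0  -1  |  0 ]
  [ 0  3   1  |  1 ]
  [ 0  6   3  |  5 ]
r2 → 1/3·r2
  [ 1  0   -1  |    0 ]
  [ 0  1  1/3  |  1/3 ]
  [ 0  6    3  |    5 ]
r3 → r3 − 6·r2
  [ 1  0   -1  |    0 ]
  [ 0  1  1/3  |  1/3 ]
  [ 0  0    1  |    3 ]
r2 → r2 − 1/3·r3
  [ 1  0  -1  |     0 ]
  [ 0  1   0  |  -2/3 ]
  [ 0  0   1  |     3 ]
r1 → r1 + r3
  [ 1  0  0  |     3 ]
  [ 0  1  0  |  -2/3 ]
  [ 0  0  1  |     3 ]
Reading off the last column: p = 3, q = -2/3, r = 3.

(3, -2/3, 3)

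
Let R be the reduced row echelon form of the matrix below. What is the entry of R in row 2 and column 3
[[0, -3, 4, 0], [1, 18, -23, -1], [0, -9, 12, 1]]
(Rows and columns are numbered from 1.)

-4/3

ρ1 <-> ρ2
  [ 1  18  -23  -1 ]
  [ 0  -3    4   0 ]
  [ 0  -9   12   1 ]
ρ2 → -1/3·ρ2
  [ 1  18   -23  -1 ]
  [ 0   1  -4/3   0 ]
  [ 0  -9    12   1 ]
ρ3 → ρ3 + 9·ρ2
  [ 1  18   -23  -1 ]
  [ 0   1  -4/3   0 ]
  [ 0   0     0   1 ]
ρ1 → ρ1 + ρ3
  [ 1  18   -23  0 ]
  [ 0   1  -4/3  0 ]
  [ 0   0     0  1 ]
ρ1 → ρ1 − 18·ρ2
  [ 1  0     1  0 ]
  [ 0  1  -4/3  0 ]
  [ 0  0     0  1 ]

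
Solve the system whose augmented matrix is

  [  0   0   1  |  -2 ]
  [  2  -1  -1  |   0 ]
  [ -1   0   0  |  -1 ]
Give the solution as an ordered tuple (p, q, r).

(1, 4, -2)

Swap R1 and R2.
  [  2  -1  -1  |   0 ]
  [  0   0   1  |  -2 ]
  [ -1   0   0  |  -1 ]
Multiply R1 by 1/2.
  [  1  -1/2  -1/2  |   0 ]
  [  0     0     1  |  -2 ]
  [ -1     0     0  |  -1 ]
Add R1 to R3.
  [ 1  -1/2  -1/2  |   0 ]
  [ 0     0     1  |  -2 ]
  [ 0  -1/2  -1/2  |  -1 ]
Swap R2 and R3.
  [ 1  -1/2  -1/2  |   0 ]
  [ 0  -1/2  -1/2  |  -1 ]
  [ 0     0     1  |  -2 ]
Multiply R2 by -2.
  [ 1  -1/2  -1/2  |   0 ]
  [ 0     1     1  |   2 ]
  [ 0     0     1  |  -2 ]
Subtract R3 from R2.
  [ 1  -1/2  -1/2  |   0 ]
  [ 0     1     0  |   4 ]
  [ 0     0     1  |  -2 ]
Add 1/2 times R3 to R1.
  [ 1  -1/2  0  |  -1 ]
  [ 0     1  0  |   4 ]
  [ 0     0  1  |  -2 ]
Add 1/2 times R2 to R1.
  [ 1  0  0  |   1 ]
  [ 0  1  0  |   4 ]
  [ 0  0  1  |  -2 ]
Reading off the last column: p = 1, q = 4, r = -2.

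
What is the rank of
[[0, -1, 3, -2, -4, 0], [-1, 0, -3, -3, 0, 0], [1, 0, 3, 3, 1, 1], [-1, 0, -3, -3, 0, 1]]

Swap R1 and R2.
  [ -1   0  -3  -3   0  0 ]
  [  0  -1   3  -2  -4  0 ]
  [  1   0   3   3   1  1 ]
  [ -1   0  -3  -3   0  1 ]
Multiply R1 by -1.
  [  1   0   3   3   0  0 ]
  [  0  -1   3  -2  -4  0 ]
  [  1   0   3   3   1  1 ]
  [ -1   0  -3  -3   0  1 ]
Subtract R1 from R3.
  [  1   0   3   3   0  0 ]
  [  0  -1   3  -2  -4  0 ]
  [  0   0   0   0   1  1 ]
  [ -1   0  -3  -3   0  1 ]
Add R1 to R4.
  [ 1   0  3   3   0  0 ]
  [ 0  -1  3  -2  -4  0 ]
  [ 0   0  0   0   1  1 ]
  [ 0   0  0   0   0  1 ]
Multiply R2 by -1.
  [ 1  0   3  3  0  0 ]
  [ 0  1  -3  2  4  0 ]
  [ 0  0   0  0  1  1 ]
  [ 0  0   0  0  0  1 ]
Subtract R4 from R3.
  [ 1  0   3  3  0  0 ]
  [ 0  1  -3  2  4  0 ]
  [ 0  0   0  0  1  0 ]
  [ 0  0   0  0  0  1 ]
Subtract 4 times R3 from R2.
  [ 1  0   3  3  0  0 ]
  [ 0  1  -3  2  0  0 ]
  [ 0  0   0  0  1  0 ]
  [ 0  0   0  0  0  1 ]
The reduced form has 4 nonzero rows.

rank = 4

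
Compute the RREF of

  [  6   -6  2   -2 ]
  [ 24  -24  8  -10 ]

[[1, -1, 1/3, 0], [0, 0, 0, 1]]

r1 ← 1/6·r1
r2 ← r2 − 24·r1
r2 ← -1/2·r2
r1 ← r1 + 1/3·r2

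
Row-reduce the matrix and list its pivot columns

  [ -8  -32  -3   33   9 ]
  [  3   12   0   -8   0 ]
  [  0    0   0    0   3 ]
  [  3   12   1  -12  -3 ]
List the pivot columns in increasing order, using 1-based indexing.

ρ1 ← -1/8·ρ1
  [ 1   4  3/8  -33/8  -9/8 ]
  [ 3  12    0     -8     0 ]
  [ 0   0    0      0     3 ]
  [ 3  12    1    -12    -3 ]
ρ2 ← ρ2 − 3·ρ1
  [ 1   4   3/8  -33/8  -9/8 ]
  [ 0   0  -9/8   35/8  27/8 ]
  [ 0   0     0      0     3 ]
  [ 3  12     1    -12    -3 ]
ρ4 ← ρ4 − 3·ρ1
  [ 1  4   3/8  -33/8  -9/8 ]
  [ 0  0  -9/8   35/8  27/8 ]
  [ 0  0     0      0     3 ]
  [ 0  0  -1/8    3/8   3/8 ]
ρ2 ← -8/9·ρ2
  [ 1  4   3/8  -33/8  -9/8 ]
  [ 0  0     1  -35/9    -3 ]
  [ 0  0     0      0     3 ]
  [ 0  0  -1/8    3/8   3/8 ]
ρ4 ← ρ4 + 1/8·ρ2
  [ 1  4  3/8  -33/8  -9/8 ]
  [ 0  0    1  -35/9    -3 ]
  [ 0  0    0      0     3 ]
  [ 0  0    0   -1/9     0 ]
ρ3 <=> ρ4
  [ 1  4  3/8  -33/8  -9/8 ]
  [ 0  0    1  -35/9    -3 ]
  [ 0  0    0   -1/9     0 ]
  [ 0  0    0      0     3 ]
ρ3 ← -9·ρ3
  [ 1  4  3/8  -33/8  -9/8 ]
  [ 0  0    1  -35/9    -3 ]
  [ 0  0    0      1     0 ]
  [ 0  0    0      0     3 ]
ρ4 ← 1/3·ρ4
  [ 1  4  3/8  -33/8  -9/8 ]
  [ 0  0    1  -35/9    -3 ]
  [ 0  0    0      1     0 ]
  [ 0  0    0      0     1 ]
ρ2 ← ρ2 + 3·ρ4
  [ 1  4  3/8  -33/8  -9/8 ]
  [ 0  0    1  -35/9     0 ]
  [ 0  0    0      1     0 ]
  [ 0  0    0      0     1 ]
ρ1 ← ρ1 + 9/8·ρ4
  [ 1  4  3/8  -33/8  0 ]
  [ 0  0    1  -35/9  0 ]
  [ 0  0    0      1  0 ]
  [ 0  0    0      0  1 ]
ρ2 ← ρ2 + 35/9·ρ3
  [ 1  4  3/8  -33/8  0 ]
  [ 0  0    1      0  0 ]
  [ 0  0    0      1  0 ]
  [ 0  0    0      0  1 ]
ρ1 ← ρ1 + 33/8·ρ3
  [ 1  4  3/8  0  0 ]
  [ 0  0    1  0  0 ]
  [ 0  0    0  1  0 ]
  [ 0  0    0  0  1 ]
ρ1 ← ρ1 − 3/8·ρ2
  [ 1  4  0  0  0 ]
  [ 0  0  1  0  0 ]
  [ 0  0  0  1  0 ]
  [ 0  0  0  0  1 ]
Pivot columns are the columns containing a leading 1.

1, 3, 4, 5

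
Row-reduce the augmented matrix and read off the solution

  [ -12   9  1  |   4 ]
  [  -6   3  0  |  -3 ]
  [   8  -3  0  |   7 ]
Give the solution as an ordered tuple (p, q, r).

(2, 3, 1)

ρ1 := -1/12·ρ1
  [  1  -3/4  -1/12  |  -1/3 ]
  [ -6     3      0  |    -3 ]
  [  8    -3      0  |     7 ]
ρ2 := ρ2 + 6·ρ1
  [ 1  -3/4  -1/12  |  -1/3 ]
  [ 0  -3/2   -1/2  |    -5 ]
  [ 8    -3      0  |     7 ]
ρ3 := ρ3 − 8·ρ1
  [ 1  -3/4  -1/12  |  -1/3 ]
  [ 0  -3/2   -1/2  |    -5 ]
  [ 0     3    2/3  |  29/3 ]
ρ2 := -2/3·ρ2
  [ 1  -3/4  -1/12  |  -1/3 ]
  [ 0     1    1/3  |  10/3 ]
  [ 0     3    2/3  |  29/3 ]
ρ3 := ρ3 − 3·ρ2
  [ 1  -3/4  -1/12  |  -1/3 ]
  [ 0     1    1/3  |  10/3 ]
  [ 0     0   -1/3  |  -1/3 ]
ρ3 := -3·ρ3
  [ 1  -3/4  -1/12  |  -1/3 ]
  [ 0     1    1/3  |  10/3 ]
  [ 0     0      1  |     1 ]
ρ2 := ρ2 − 1/3·ρ3
  [ 1  -3/4  -1/12  |  -1/3 ]
  [ 0     1      0  |     3 ]
  [ 0     0      1  |     1 ]
ρ1 := ρ1 + 1/12·ρ3
  [ 1  -3/4  0  |  -1/4 ]
  [ 0     1  0  |     3 ]
  [ 0     0  1  |     1 ]
ρ1 := ρ1 + 3/4·ρ2
  [ 1  0  0  |  2 ]
  [ 0  1  0  |  3 ]
  [ 0  0  1  |  1 ]
Reading off the last column: p = 2, q = 3, r = 1.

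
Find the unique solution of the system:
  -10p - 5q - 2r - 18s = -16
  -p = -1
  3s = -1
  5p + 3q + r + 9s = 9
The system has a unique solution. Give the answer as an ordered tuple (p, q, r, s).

(1, 2, 1, -1/3)

Form the augmented matrix and row-reduce:
  [ -10  -5  -2  -18  |  -16 ]
  [  -1   0   0    0  |   -1 ]
  [   0   0   0    3  |   -1 ]
  [   5   3   1    9  |    9 ]
R1 ← -1/10·R1
  [  1  1/2  1/5  9/5  |  8/5 ]
  [ -1    0    0    0  |   -1 ]
  [  0    0    0    3  |   -1 ]
  [  5    3    1    9  |    9 ]
R2 ← R2 + R1
  [ 1  1/2  1/5  9/5  |  8/5 ]
  [ 0  1/2  1/5  9/5  |  3/5 ]
  [ 0    0    0    3  |   -1 ]
  [ 5    3    1    9  |    9 ]
R4 ← R4 − 5·R1
  [ 1  1/2  1/5  9/5  |  8/5 ]
  [ 0  1/2  1/5  9/5  |  3/5 ]
  [ 0    0    0    3  |   -1 ]
  [ 0  1/2    0    0  |    1 ]
R2 ← 2·R2
  [ 1  1/2  1/5   9/5  |  8/5 ]
  [ 0    1  2/5  18/5  |  6/5 ]
  [ 0    0    0     3  |   -1 ]
  [ 0  1/2    0     0  |    1 ]
R4 ← R4 − 1/2·R2
  [ 1  1/2   1/5   9/5  |  8/5 ]
  [ 0    1   2/5  18/5  |  6/5 ]
  [ 0    0     0     3  |   -1 ]
  [ 0    0  -1/5  -9/5  |  2/5 ]
R3 <=> R4
  [ 1  1/2   1/5   9/5  |  8/5 ]
  [ 0    1   2/5  18/5  |  6/5 ]
  [ 0    0  -1/5  -9/5  |  2/5 ]
  [ 0    0     0     3  |   -1 ]
R3 ← -5·R3
  [ 1  1/2  1/5   9/5  |  8/5 ]
  [ 0    1  2/5  18/5  |  6/5 ]
  [ 0    0    1     9  |   -2 ]
  [ 0    0    0     3  |   -1 ]
R4 ← 1/3·R4
  [ 1  1/2  1/5   9/5  |   8/5 ]
  [ 0    1  2/5  18/5  |   6/5 ]
  [ 0    0    1     9  |    -2 ]
  [ 0    0    0     1  |  -1/3 ]
R3 ← R3 − 9·R4
  [ 1  1/2  1/5   9/5  |   8/5 ]
  [ 0    1  2/5  18/5  |   6/5 ]
  [ 0    0    1     0  |     1 ]
  [ 0    0    0     1  |  -1/3 ]
R2 ← R2 − 18/5·R4
  [ 1  1/2  1/5  9/5  |   8/5 ]
  [ 0    1  2/5    0  |  12/5 ]
  [ 0    0    1    0  |     1 ]
  [ 0    0    0    1  |  -1/3 ]
R1 ← R1 − 9/5·R4
  [ 1  1/2  1/5  0  |  11/5 ]
  [ 0    1  2/5  0  |  12/5 ]
  [ 0    0    1  0  |     1 ]
  [ 0    0    0  1  |  -1/3 ]
R2 ← R2 − 2/5·R3
  [ 1  1/2  1/5  0  |  11/5 ]
  [ 0    1    0  0  |     2 ]
  [ 0    0    1  0  |     1 ]
  [ 0    0    0  1  |  -1/3 ]
R1 ← R1 − 1/5·R3
  [ 1  1/2  0  0  |     2 ]
  [ 0    1  0  0  |     2 ]
  [ 0    0  1  0  |     1 ]
  [ 0    0  0  1  |  -1/3 ]
R1 ← R1 − 1/2·R2
  [ 1  0  0  0  |     1 ]
  [ 0  1  0  0  |     2 ]
  [ 0  0  1  0  |     1 ]
  [ 0  0  0  1  |  -1/3 ]
Reading off the last column: p = 1, q = 2, r = 1, s = -1/3.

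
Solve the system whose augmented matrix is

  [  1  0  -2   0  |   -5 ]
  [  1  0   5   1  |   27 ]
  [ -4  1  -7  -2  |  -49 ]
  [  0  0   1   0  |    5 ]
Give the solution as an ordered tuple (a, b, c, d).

r2 → r2 − r1
  [  1  0  -2   0  |   -5 ]
  [  0  0   7   1  |   32 ]
  [ -4  1  -7  -2  |  -49 ]
  [  0  0   1   0  |    5 ]
r3 → r3 + 4·r1
  [ 1  0   -2   0  |   -5 ]
  [ 0  0    7   1  |   32 ]
  [ 0  1  -15  -2  |  -69 ]
  [ 0  0    1   0  |    5 ]
r2 <-> r3
  [ 1  0   -2   0  |   -5 ]
  [ 0  1  -15  -2  |  -69 ]
  [ 0  0    7   1  |   32 ]
  [ 0  0    1   0  |    5 ]
r3 → 1/7·r3
  [ 1  0   -2    0  |    -5 ]
  [ 0  1  -15   -2  |   -69 ]
  [ 0  0    1  1/7  |  32/7 ]
  [ 0  0    1    0  |     5 ]
r4 → r4 − r3
  [ 1  0   -2     0  |    -5 ]
  [ 0  1  -15    -2  |   -69 ]
  [ 0  0    1   1/7  |  32/7 ]
  [ 0  0    0  -1/7  |   3/7 ]
r4 → -7·r4
  [ 1  0   -2    0  |    -5 ]
  [ 0  1  -15   -2  |   -69 ]
  [ 0  0    1  1/7  |  32/7 ]
  [ 0  0    0    1  |    -3 ]
r3 → r3 − 1/7·r4
  [ 1  0   -2   0  |   -5 ]
  [ 0  1  -15  -2  |  -69 ]
  [ 0  0    1   0  |    5 ]
  [ 0  0    0   1  |   -3 ]
r2 → r2 + 2·r4
  [ 1  0   -2  0  |   -5 ]
  [ 0  1  -15  0  |  -75 ]
  [ 0  0    1  0  |    5 ]
  [ 0  0    0  1  |   -3 ]
r2 → r2 + 15·r3
  [ 1  0  -2  0  |  -5 ]
  [ 0  1   0  0  |   0 ]
  [ 0  0   1  0  |   5 ]
  [ 0  0   0  1  |  -3 ]
r1 → r1 + 2·r3
  [ 1  0  0  0  |   5 ]
  [ 0  1  0  0  |   0 ]
  [ 0  0  1  0  |   5 ]
  [ 0  0  0  1  |  -3 ]
Reading off the last column: a = 5, b = 0, c = 5, d = -3.

(5, 0, 5, -3)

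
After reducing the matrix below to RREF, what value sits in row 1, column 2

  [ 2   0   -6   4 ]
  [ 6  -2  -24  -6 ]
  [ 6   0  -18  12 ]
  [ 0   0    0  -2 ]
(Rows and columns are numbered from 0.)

r1 → 1/2·r1
  [ 1   0   -3   2 ]
  [ 6  -2  -24  -6 ]
  [ 6   0  -18  12 ]
  [ 0   0    0  -2 ]
r2 → r2 − 6·r1
  [ 1   0   -3    2 ]
  [ 0  -2   -6  -18 ]
  [ 6   0  -18   12 ]
  [ 0   0    0   -2 ]
r3 → r3 − 6·r1
  [ 1   0  -3    2 ]
  [ 0  -2  -6  -18 ]
  [ 0   0   0    0 ]
  [ 0   0   0   -2 ]
r2 → -1/2·r2
  [ 1  0  -3   2 ]
  [ 0  1   3   9 ]
  [ 0  0   0   0 ]
  [ 0  0   0  -2 ]
r3 <=> r4
  [ 1  0  -3   2 ]
  [ 0  1   3   9 ]
  [ 0  0   0  -2 ]
  [ 0  0   0   0 ]
r3 → -1/2·r3
  [ 1  0  -3  2 ]
  [ 0  1   3  9 ]
  [ 0  0   0  1 ]
  [ 0  0   0  0 ]
r2 → r2 − 9·r3
  [ 1  0  -3  2 ]
  [ 0  1   3  0 ]
  [ 0  0   0  1 ]
  [ 0  0   0  0 ]
r1 → r1 − 2·r3
  [ 1  0  -3  0 ]
  [ 0  1   3  0 ]
  [ 0  0   0  1 ]
  [ 0  0   0  0 ]

3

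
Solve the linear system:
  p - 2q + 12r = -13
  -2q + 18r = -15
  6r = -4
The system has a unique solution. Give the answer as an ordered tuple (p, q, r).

(-2, 3/2, -2/3)

Form the augmented matrix and row-reduce:
  [ 1  -2  12  |  -13 ]
  [ 0  -2  18  |  -15 ]
  [ 0   0   6  |   -4 ]
R2 := -1/2·R2
R3 := 1/6·R3
R2 := R2 + 9·R3
R1 := R1 − 12·R3
R1 := R1 + 2·R2
Reading off the last column: p = -2, q = 3/2, r = -2/3.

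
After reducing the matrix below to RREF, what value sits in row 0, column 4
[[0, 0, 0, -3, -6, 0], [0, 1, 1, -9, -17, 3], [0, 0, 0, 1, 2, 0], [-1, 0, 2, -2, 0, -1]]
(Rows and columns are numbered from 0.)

R1 <=> R4
  [ -1  0  2  -2    0  -1 ]
  [  0  1  1  -9  -17   3 ]
  [  0  0  0   1    2   0 ]
  [  0  0  0  -3   -6   0 ]
R1 ← -1·R1
  [ 1  0  -2   2    0  1 ]
  [ 0  1   1  -9  -17  3 ]
  [ 0  0   0   1    2  0 ]
  [ 0  0   0  -3   -6  0 ]
R4 ← R4 + 3·R3
  [ 1  0  -2   2    0  1 ]
  [ 0  1   1  -9  -17  3 ]
  [ 0  0   0   1    2  0 ]
  [ 0  0   0   0    0  0 ]
R2 ← R2 + 9·R3
  [ 1  0  -2  2  0  1 ]
  [ 0  1   1  0  1  3 ]
  [ 0  0   0  1  2  0 ]
  [ 0  0   0  0  0  0 ]
R1 ← R1 − 2·R3
  [ 1  0  -2  0  -4  1 ]
  [ 0  1   1  0   1  3 ]
  [ 0  0   0  1   2  0 ]
  [ 0  0   0  0   0  0 ]

-4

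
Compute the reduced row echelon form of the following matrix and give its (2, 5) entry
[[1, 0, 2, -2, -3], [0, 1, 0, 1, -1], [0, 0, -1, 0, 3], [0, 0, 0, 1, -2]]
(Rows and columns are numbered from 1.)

1

Multiply R3 by -1.
  [ 1  0  2  -2  -3 ]
  [ 0  1  0   1  -1 ]
  [ 0  0  1   0  -3 ]
  [ 0  0  0   1  -2 ]
Subtract R4 from R2.
  [ 1  0  2  -2  -3 ]
  [ 0  1  0   0   1 ]
  [ 0  0  1   0  -3 ]
  [ 0  0  0   1  -2 ]
Add 2 times R4 to R1.
  [ 1  0  2  0  -7 ]
  [ 0  1  0  0   1 ]
  [ 0  0  1  0  -3 ]
  [ 0  0  0  1  -2 ]
Subtract 2 times R3 from R1.
  [ 1  0  0  0  -1 ]
  [ 0  1  0  0   1 ]
  [ 0  0  1  0  -3 ]
  [ 0  0  0  1  -2 ]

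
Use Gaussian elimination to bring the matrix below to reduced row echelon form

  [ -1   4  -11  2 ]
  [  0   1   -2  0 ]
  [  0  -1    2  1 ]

R1 → -1·R1
  [ 1  -4  11  -2 ]
  [ 0   1  -2   0 ]
  [ 0  -1   2   1 ]
R3 → R3 + R2
  [ 1  -4  11  -2 ]
  [ 0   1  -2   0 ]
  [ 0   0   0   1 ]
R1 → R1 + 2·R3
  [ 1  -4  11  0 ]
  [ 0   1  -2  0 ]
  [ 0   0   0  1 ]
R1 → R1 + 4·R2
  [ 1  0   3  0 ]
  [ 0  1  -2  0 ]
  [ 0  0   0  1 ]

[[1, 0, 3, 0], [0, 1, -2, 0], [0, 0, 0, 1]]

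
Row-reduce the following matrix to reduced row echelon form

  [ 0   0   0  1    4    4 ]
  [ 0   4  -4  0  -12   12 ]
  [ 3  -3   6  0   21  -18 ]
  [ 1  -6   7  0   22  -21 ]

R1 <-> R3
  [ 3  -3   6  0   21  -18 ]
  [ 0   4  -4  0  -12   12 ]
  [ 0   0   0  1    4    4 ]
  [ 1  -6   7  0   22  -21 ]
R1 ← 1/3·R1
  [ 1  -1   2  0    7   -6 ]
  [ 0   4  -4  0  -12   12 ]
  [ 0   0   0  1    4    4 ]
  [ 1  -6   7  0   22  -21 ]
R4 ← R4 − R1
  [ 1  -1   2  0    7   -6 ]
  [ 0   4  -4  0  -12   12 ]
  [ 0   0   0  1    4    4 ]
  [ 0  -5   5  0   15  -15 ]
R2 ← 1/4·R2
  [ 1  -1   2  0   7   -6 ]
  [ 0   1  -1  0  -3    3 ]
  [ 0   0   0  1   4    4 ]
  [ 0  -5   5  0  15  -15 ]
R4 ← R4 + 5·R2
  [ 1  -1   2  0   7  -6 ]
  [ 0   1  -1  0  -3   3 ]
  [ 0   0   0  1   4   4 ]
  [ 0   0   0  0   0   0 ]
R1 ← R1 + R2
  [ 1  0   1  0   4  -3 ]
  [ 0  1  -1  0  -3   3 ]
  [ 0  0   0  1   4   4 ]
  [ 0  0   0  0   0   0 ]

[[1, 0, 1, 0, 4, -3], [0, 1, -1, 0, -3, 3], [0, 0, 0, 1, 4, 4], [0, 0, 0, 0, 0, 0]]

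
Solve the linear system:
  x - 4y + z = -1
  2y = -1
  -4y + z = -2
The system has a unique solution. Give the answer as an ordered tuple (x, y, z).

Form the augmented matrix and row-reduce:
  [ 1  -4  1  |  -1 ]
  [ 0   2  0  |  -1 ]
  [ 0  -4  1  |  -2 ]
R2 ← 1/2·R2
  [ 1  -4  1  |    -1 ]
  [ 0   1  0  |  -1/2 ]
  [ 0  -4  1  |    -2 ]
R3 ← R3 + 4·R2
  [ 1  -4  1  |    -1 ]
  [ 0   1  0  |  -1/2 ]
  [ 0   0  1  |    -4 ]
R1 ← R1 − R3
  [ 1  -4  0  |     3 ]
  [ 0   1  0  |  -1/2 ]
  [ 0   0  1  |    -4 ]
R1 ← R1 + 4·R2
  [ 1  0  0  |     1 ]
  [ 0  1  0  |  -1/2 ]
  [ 0  0  1  |    -4 ]
Reading off the last column: x = 1, y = -1/2, z = -4.

(1, -1/2, -4)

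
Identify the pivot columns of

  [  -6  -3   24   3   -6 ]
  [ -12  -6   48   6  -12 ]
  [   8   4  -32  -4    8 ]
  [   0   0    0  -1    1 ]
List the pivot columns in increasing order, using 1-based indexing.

1, 4

r1 → -1/6·r1
  [   1  1/2   -4  -1/2    1 ]
  [ -12   -6   48     6  -12 ]
  [   8    4  -32    -4    8 ]
  [   0    0    0    -1    1 ]
r2 → r2 + 12·r1
  [ 1  1/2   -4  -1/2  1 ]
  [ 0    0    0     0  0 ]
  [ 8    4  -32    -4  8 ]
  [ 0    0    0    -1  1 ]
r3 → r3 − 8·r1
  [ 1  1/2  -4  -1/2  1 ]
  [ 0    0   0     0  0 ]
  [ 0    0   0     0  0 ]
  [ 0    0   0    -1  1 ]
r2 <=> r4
  [ 1  1/2  -4  -1/2  1 ]
  [ 0    0   0    -1  1 ]
  [ 0    0   0     0  0 ]
  [ 0    0   0     0  0 ]
r2 → -1·r2
  [ 1  1/2  -4  -1/2   1 ]
  [ 0    0   0     1  -1 ]
  [ 0    0   0     0   0 ]
  [ 0    0   0     0   0 ]
r1 → r1 + 1/2·r2
  [ 1  1/2  -4  0  1/2 ]
  [ 0    0   0  1   -1 ]
  [ 0    0   0  0    0 ]
  [ 0    0   0  0    0 ]
Pivot columns are the columns containing a leading 1.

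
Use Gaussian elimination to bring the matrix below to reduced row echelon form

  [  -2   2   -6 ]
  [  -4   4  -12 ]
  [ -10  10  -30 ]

r1 → -1/2·r1
r2 → r2 + 4·r1
r3 → r3 + 10·r1

[[1, -1, 3], [0, 0, 0], [0, 0, 0]]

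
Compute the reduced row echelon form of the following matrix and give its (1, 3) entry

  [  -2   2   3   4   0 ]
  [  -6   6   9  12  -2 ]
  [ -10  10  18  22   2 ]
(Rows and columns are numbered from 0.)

R1 -> -1/2·R1
  [   1  -1  -3/2  -2   0 ]
  [  -6   6     9  12  -2 ]
  [ -10  10    18  22   2 ]
R2 -> R2 + 6·R1
  [   1  -1  -3/2  -2   0 ]
  [   0   0     0   0  -2 ]
  [ -10  10    18  22   2 ]
R3 -> R3 + 10·R1
  [ 1  -1  -3/2  -2   0 ]
  [ 0   0     0   0  -2 ]
  [ 0   0     3   2   2 ]
R2 ↔ R3
  [ 1  -1  -3/2  -2   0 ]
  [ 0   0     3   2   2 ]
  [ 0   0     0   0  -2 ]
R2 -> 1/3·R2
  [ 1  -1  -3/2   -2    0 ]
  [ 0   0     1  2/3  2/3 ]
  [ 0   0     0    0   -2 ]
R3 -> -1/2·R3
  [ 1  -1  -3/2   -2    0 ]
  [ 0   0     1  2/3  2/3 ]
  [ 0   0     0    0    1 ]
R2 -> R2 − 2/3·R3
  [ 1  -1  -3/2   -2  0 ]
  [ 0   0     1  2/3  0 ]
  [ 0   0     0    0  1 ]
R1 -> R1 + 3/2·R2
  [ 1  -1  0   -1  0 ]
  [ 0   0  1  2/3  0 ]
  [ 0   0  0    0  1 ]

2/3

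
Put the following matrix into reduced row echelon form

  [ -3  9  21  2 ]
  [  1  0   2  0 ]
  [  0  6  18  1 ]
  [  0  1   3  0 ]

[[1, 0, 2, 0], [0, 1, 3, 0], [0, 0, 0, 1], [0, 0, 0, 0]]

r1 ← -1/3·r1
r2 ← r2 − r1
r2 ← 1/3·r2
r3 ← r3 − 6·r2
r4 ← r4 − r2
r3 ← -3·r3
r4 ← r4 + 2/9·r3
r2 ← r2 − 2/9·r3
r1 ← r1 + 2/3·r3
r1 ← r1 + 3·r2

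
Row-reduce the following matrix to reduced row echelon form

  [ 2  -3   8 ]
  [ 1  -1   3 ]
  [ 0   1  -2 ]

R1 → 1/2·R1
  [ 1  -3/2   4 ]
  [ 1    -1   3 ]
  [ 0     1  -2 ]
R2 → R2 − R1
  [ 1  -3/2   4 ]
  [ 0   1/2  -1 ]
  [ 0     1  -2 ]
R2 → 2·R2
  [ 1  -3/2   4 ]
  [ 0     1  -2 ]
  [ 0     1  -2 ]
R3 → R3 − R2
  [ 1  -3/2   4 ]
  [ 0     1  -2 ]
  [ 0     0   0 ]
R1 → R1 + 3/2·R2
  [ 1  0   1 ]
  [ 0  1  -2 ]
  [ 0  0   0 ]

[[1, 0, 1], [0, 1, -2], [0, 0, 0]]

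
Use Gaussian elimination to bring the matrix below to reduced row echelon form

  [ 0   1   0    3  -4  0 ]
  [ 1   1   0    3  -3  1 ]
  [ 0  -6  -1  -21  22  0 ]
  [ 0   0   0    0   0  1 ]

ρ1 ↔ ρ2
  [ 1   1   0    3  -3  1 ]
  [ 0   1   0    3  -4  0 ]
  [ 0  -6  -1  -21  22  0 ]
  [ 0   0   0    0   0  1 ]
ρ3 ← ρ3 + 6·ρ2
  [ 1  1   0   3  -3  1 ]
  [ 0  1   0   3  -4  0 ]
  [ 0  0  -1  -3  -2  0 ]
  [ 0  0   0   0   0  1 ]
ρ3 ← -1·ρ3
  [ 1  1  0  3  -3  1 ]
  [ 0  1  0  3  -4  0 ]
  [ 0  0  1  3   2  0 ]
  [ 0  0  0  0   0  1 ]
ρ1 ← ρ1 − ρ4
  [ 1  1  0  3  -3  0 ]
  [ 0  1  0  3  -4  0 ]
  [ 0  0  1  3   2  0 ]
  [ 0  0  0  0   0  1 ]
ρ1 ← ρ1 − ρ2
  [ 1  0  0  0   1  0 ]
  [ 0  1  0  3  -4  0 ]
  [ 0  0  1  3   2  0 ]
  [ 0  0  0  0   0  1 ]

[[1, 0, 0, 0, 1, 0], [0, 1, 0, 3, -4, 0], [0, 0, 1, 3, 2, 0], [0, 0, 0, 0, 0, 1]]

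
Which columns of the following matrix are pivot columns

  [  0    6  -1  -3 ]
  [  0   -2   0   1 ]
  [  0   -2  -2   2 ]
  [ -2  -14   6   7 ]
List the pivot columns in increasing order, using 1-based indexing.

R1 <-> R4
  [ -2  -14   6   7 ]
  [  0   -2   0   1 ]
  [  0   -2  -2   2 ]
  [  0    6  -1  -3 ]
R1 -> -1/2·R1
  [ 1   7  -3  -7/2 ]
  [ 0  -2   0     1 ]
  [ 0  -2  -2     2 ]
  [ 0   6  -1    -3 ]
R2 -> -1/2·R2
  [ 1   7  -3  -7/2 ]
  [ 0   1   0  -1/2 ]
  [ 0  -2  -2     2 ]
  [ 0   6  -1    -3 ]
R3 -> R3 + 2·R2
  [ 1  7  -3  -7/2 ]
  [ 0  1   0  -1/2 ]
  [ 0  0  -2     1 ]
  [ 0  6  -1    -3 ]
R4 -> R4 − 6·R2
  [ 1  7  -3  -7/2 ]
  [ 0  1   0  -1/2 ]
  [ 0  0  -2     1 ]
  [ 0  0  -1     0 ]
R3 -> -1/2·R3
  [ 1  7  -3  -7/2 ]
  [ 0  1   0  -1/2 ]
  [ 0  0   1  -1/2 ]
  [ 0  0  -1     0 ]
R4 -> R4 + R3
  [ 1  7  -3  -7/2 ]
  [ 0  1   0  -1/2 ]
  [ 0  0   1  -1/2 ]
  [ 0  0   0  -1/2 ]
R4 -> -2·R4
  [ 1  7  -3  -7/2 ]
  [ 0  1   0  -1/2 ]
  [ 0  0   1  -1/2 ]
  [ 0  0   0     1 ]
R3 -> R3 + 1/2·R4
  [ 1  7  -3  -7/2 ]
  [ 0  1   0  -1/2 ]
  [ 0  0   1     0 ]
  [ 0  0   0     1 ]
R2 -> R2 + 1/2·R4
  [ 1  7  -3  -7/2 ]
  [ 0  1   0     0 ]
  [ 0  0   1     0 ]
  [ 0  0   0     1 ]
R1 -> R1 + 7/2·R4
  [ 1  7  -3  0 ]
  [ 0  1   0  0 ]
  [ 0  0   1  0 ]
  [ 0  0   0  1 ]
R1 -> R1 + 3·R3
  [ 1  7  0  0 ]
  [ 0  1  0  0 ]
  [ 0  0  1  0 ]
  [ 0  0  0  1 ]
R1 -> R1 − 7·R2
  [ 1  0  0  0 ]
  [ 0  1  0  0 ]
  [ 0  0  1  0 ]
  [ 0  0  0  1 ]
Pivot columns are the columns containing a leading 1.

1, 2, 3, 4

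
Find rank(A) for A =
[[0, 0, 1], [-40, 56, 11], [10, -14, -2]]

rank = 2

R1 <=> R2
  [ -40   56  11 ]
  [   0    0   1 ]
  [  10  -14  -2 ]
R1 := -1/40·R1
  [  1  -7/5  -11/40 ]
  [  0     0       1 ]
  [ 10   -14      -2 ]
R3 := R3 − 10·R1
  [ 1  -7/5  -11/40 ]
  [ 0     0       1 ]
  [ 0     0     3/4 ]
R3 := R3 − 3/4·R2
  [ 1  -7/5  -11/40 ]
  [ 0     0       1 ]
  [ 0     0       0 ]
R1 := R1 + 11/40·R2
  [ 1  -7/5  0 ]
  [ 0     0  1 ]
  [ 0     0  0 ]
The reduced form has 2 nonzero rows.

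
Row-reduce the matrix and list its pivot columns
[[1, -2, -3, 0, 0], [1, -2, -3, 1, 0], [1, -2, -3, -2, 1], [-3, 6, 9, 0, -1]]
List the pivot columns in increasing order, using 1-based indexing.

1, 4, 5

Subtract r1 from r2.
  [  1  -2  -3   0   0 ]
  [  0   0   0   1   0 ]
  [  1  -2  -3  -2   1 ]
  [ -3   6   9   0  -1 ]
Subtract r1 from r3.
  [  1  -2  -3   0   0 ]
  [  0   0   0   1   0 ]
  [  0   0   0  -2   1 ]
  [ -3   6   9   0  -1 ]
Add 3 times r1 to r4.
  [ 1  -2  -3   0   0 ]
  [ 0   0   0   1   0 ]
  [ 0   0   0  -2   1 ]
  [ 0   0   0   0  -1 ]
Add 2 times r2 to r3.
  [ 1  -2  -3  0   0 ]
  [ 0   0   0  1   0 ]
  [ 0   0   0  0   1 ]
  [ 0   0   0  0  -1 ]
Add r3 to r4.
  [ 1  -2  -3  0  0 ]
  [ 0   0   0  1  0 ]
  [ 0   0   0  0  1 ]
  [ 0   0   0  0  0 ]
Pivot columns are the columns containing a leading 1.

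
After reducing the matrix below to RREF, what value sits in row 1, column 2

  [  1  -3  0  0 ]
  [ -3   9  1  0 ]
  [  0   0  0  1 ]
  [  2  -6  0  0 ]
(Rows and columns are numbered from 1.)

ρ2 ← ρ2 + 3·ρ1
  [ 1  -3  0  0 ]
  [ 0   0  1  0 ]
  [ 0   0  0  1 ]
  [ 2  -6  0  0 ]
ρ4 ← ρ4 − 2·ρ1
  [ 1  -3  0  0 ]
  [ 0   0  1  0 ]
  [ 0   0  0  1 ]
  [ 0   0  0  0 ]

-3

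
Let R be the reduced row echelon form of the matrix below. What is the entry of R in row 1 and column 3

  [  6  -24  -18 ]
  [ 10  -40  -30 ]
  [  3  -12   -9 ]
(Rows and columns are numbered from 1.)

-3

r1 -> 1/6·r1
  [  1   -4   -3 ]
  [ 10  -40  -30 ]
  [  3  -12   -9 ]
r2 -> r2 − 10·r1
  [ 1   -4  -3 ]
  [ 0    0   0 ]
  [ 3  -12  -9 ]
r3 -> r3 − 3·r1
  [ 1  -4  -3 ]
  [ 0   0   0 ]
  [ 0   0   0 ]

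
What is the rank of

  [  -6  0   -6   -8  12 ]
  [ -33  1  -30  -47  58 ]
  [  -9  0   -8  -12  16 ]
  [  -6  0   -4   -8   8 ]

Multiply ρ1 by -1/6.
  [   1  0    1  4/3  -2 ]
  [ -33  1  -30  -47  58 ]
  [  -9  0   -8  -12  16 ]
  [  -6  0   -4   -8   8 ]
Add 33 times ρ1 to ρ2.
  [  1  0   1  4/3  -2 ]
  [  0  1   3   -3  -8 ]
  [ -9  0  -8  -12  16 ]
  [ -6  0  -4   -8   8 ]
Add 9 times ρ1 to ρ3.
  [  1  0   1  4/3  -2 ]
  [  0  1   3   -3  -8 ]
  [  0  0   1    0  -2 ]
  [ -6  0  -4   -8   8 ]
Add 6 times ρ1 to ρ4.
  [ 1  0  1  4/3  -2 ]
  [ 0  1  3   -3  -8 ]
  [ 0  0  1    0  -2 ]
  [ 0  0  2    0  -4 ]
Subtract 2 times ρ3 from ρ4.
  [ 1  0  1  4/3  -2 ]
  [ 0  1  3   -3  -8 ]
  [ 0  0  1    0  -2 ]
  [ 0  0  0    0   0 ]
Subtract 3 times ρ3 from ρ2.
  [ 1  0  1  4/3  -2 ]
  [ 0  1  0   -3  -2 ]
  [ 0  0  1    0  -2 ]
  [ 0  0  0    0   0 ]
Subtract ρ3 from ρ1.
  [ 1  0  0  4/3   0 ]
  [ 0  1  0   -3  -2 ]
  [ 0  0  1    0  -2 ]
  [ 0  0  0    0   0 ]
The reduced form has 3 nonzero rows.

rank = 3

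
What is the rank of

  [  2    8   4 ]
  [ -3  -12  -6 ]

ρ1 → 1/2·ρ1
  [  1    4   2 ]
  [ -3  -12  -6 ]
ρ2 → ρ2 + 3·ρ1
  [ 1  4  2 ]
  [ 0  0  0 ]
The reduced form has 1 nonzero row.

rank = 1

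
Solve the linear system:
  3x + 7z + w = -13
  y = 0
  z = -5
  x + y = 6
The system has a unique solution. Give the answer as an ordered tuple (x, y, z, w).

(6, 0, -5, 4)

Form the augmented matrix and row-reduce:
  [ 3  0  7  1  |  -13 ]
  [ 0  1  0  0  |    0 ]
  [ 0  0  1  0  |   -5 ]
  [ 1  1  0  0  |    6 ]
R1 := 1/3·R1
R4 := R4 − R1
R4 := R4 − R2
R4 := R4 + 7/3·R3
R4 := -3·R4
R1 := R1 − 1/3·R4
R1 := R1 − 7/3·R3
Reading off the last column: x = 6, y = 0, z = -5, w = 4.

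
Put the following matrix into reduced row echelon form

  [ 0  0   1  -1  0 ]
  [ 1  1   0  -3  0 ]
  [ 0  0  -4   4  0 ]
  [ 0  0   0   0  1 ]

ρ1 <-> ρ2
ρ3 -> ρ3 + 4·ρ2
ρ3 <-> ρ4

[[1, 1, 0, -3, 0], [0, 0, 1, -1, 0], [0, 0, 0, 0, 1], [0, 0, 0, 0, 0]]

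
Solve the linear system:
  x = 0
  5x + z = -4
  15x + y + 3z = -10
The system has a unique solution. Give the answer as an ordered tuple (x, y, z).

(0, 2, -4)

Form the augmented matrix and row-reduce:
  [  1  0  0  |    0 ]
  [  5  0  1  |   -4 ]
  [ 15  1  3  |  -10 ]
R2 → R2 − 5·R1
  [  1  0  0  |    0 ]
  [  0  0  1  |   -4 ]
  [ 15  1  3  |  -10 ]
R3 → R3 − 15·R1
  [ 1  0  0  |    0 ]
  [ 0  0  1  |   -4 ]
  [ 0  1  3  |  -10 ]
R2 <-> R3
  [ 1  0  0  |    0 ]
  [ 0  1  3  |  -10 ]
  [ 0  0  1  |   -4 ]
R2 → R2 − 3·R3
  [ 1  0  0  |   0 ]
  [ 0  1  0  |   2 ]
  [ 0  0  1  |  -4 ]
Reading off the last column: x = 0, y = 2, z = -4.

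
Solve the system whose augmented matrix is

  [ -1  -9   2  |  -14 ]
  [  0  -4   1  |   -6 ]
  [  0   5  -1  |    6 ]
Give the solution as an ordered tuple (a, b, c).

(2, 0, -6)

R1 → -1·R1
  [ 1   9  -2  |  14 ]
  [ 0  -4   1  |  -6 ]
  [ 0   5  -1  |   6 ]
R2 → -1/4·R2
  [ 1  9    -2  |   14 ]
  [ 0  1  -1/4  |  3/2 ]
  [ 0  5    -1  |    6 ]
R3 → R3 − 5·R2
  [ 1  9    -2  |    14 ]
  [ 0  1  -1/4  |   3/2 ]
  [ 0  0   1/4  |  -3/2 ]
R3 → 4·R3
  [ 1  9    -2  |   14 ]
  [ 0  1  -1/4  |  3/2 ]
  [ 0  0     1  |   -6 ]
R2 → R2 + 1/4·R3
  [ 1  9  -2  |  14 ]
  [ 0  1   0  |   0 ]
  [ 0  0   1  |  -6 ]
R1 → R1 + 2·R3
  [ 1  9  0  |   2 ]
  [ 0  1  0  |   0 ]
  [ 0  0  1  |  -6 ]
R1 → R1 − 9·R2
  [ 1  0  0  |   2 ]
  [ 0  1  0  |   0 ]
  [ 0  0  1  |  -6 ]
Reading off the last column: a = 2, b = 0, c = -6.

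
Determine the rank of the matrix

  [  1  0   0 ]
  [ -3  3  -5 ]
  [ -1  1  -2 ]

rank = 3

Add 3 times r1 to r2.
  [  1  0   0 ]
  [  0  3  -5 ]
  [ -1  1  -2 ]
Add r1 to r3.
  [ 1  0   0 ]
  [ 0  3  -5 ]
  [ 0  1  -2 ]
Multiply r2 by 1/3.
  [ 1  0     0 ]
  [ 0  1  -5/3 ]
  [ 0  1    -2 ]
Subtract r2 from r3.
  [ 1  0     0 ]
  [ 0  1  -5/3 ]
  [ 0  0  -1/3 ]
Multiply r3 by -3.
  [ 1  0     0 ]
  [ 0  1  -5/3 ]
  [ 0  0     1 ]
Add 5/3 times r3 to r2.
  [ 1  0  0 ]
  [ 0  1  0 ]
  [ 0  0  1 ]
The reduced form has 3 nonzero rows.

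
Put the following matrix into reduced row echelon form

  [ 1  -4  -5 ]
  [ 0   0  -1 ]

[[1, -4, 0], [0, 0, 1]]

r2 ← -1·r2
  [ 1  -4  -5 ]
  [ 0   0   1 ]
r1 ← r1 + 5·r2
  [ 1  -4  0 ]
  [ 0   0  1 ]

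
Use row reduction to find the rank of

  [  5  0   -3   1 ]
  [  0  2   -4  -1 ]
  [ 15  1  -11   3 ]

R1 -> 1/5·R1
  [  1  0  -3/5  1/5 ]
  [  0  2    -4   -1 ]
  [ 15  1   -11    3 ]
R3 -> R3 − 15·R1
  [ 1  0  -3/5  1/5 ]
  [ 0  2    -4   -1 ]
  [ 0  1    -2    0 ]
R2 -> 1/2·R2
  [ 1  0  -3/5   1/5 ]
  [ 0  1    -2  -1/2 ]
  [ 0  1    -2     0 ]
R3 -> R3 − R2
  [ 1  0  -3/5   1/5 ]
  [ 0  1    -2  -1/2 ]
  [ 0  0     0   1/2 ]
R3 -> 2·R3
  [ 1  0  -3/5   1/5 ]
  [ 0  1    -2  -1/2 ]
  [ 0  0     0     1 ]
R2 -> R2 + 1/2·R3
  [ 1  0  -3/5  1/5 ]
  [ 0  1    -2    0 ]
  [ 0  0     0    1 ]
R1 -> R1 − 1/5·R3
  [ 1  0  -3/5  0 ]
  [ 0  1    -2  0 ]
  [ 0  0     0  1 ]
The reduced form has 3 nonzero rows.

rank = 3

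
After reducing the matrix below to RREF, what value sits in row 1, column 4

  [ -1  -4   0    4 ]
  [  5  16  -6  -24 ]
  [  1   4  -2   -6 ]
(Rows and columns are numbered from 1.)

-2

R1 ← -1·R1
  [ 1   4   0   -4 ]
  [ 5  16  -6  -24 ]
  [ 1   4  -2   -6 ]
R2 ← R2 − 5·R1
  [ 1   4   0  -4 ]
  [ 0  -4  -6  -4 ]
  [ 1   4  -2  -6 ]
R3 ← R3 − R1
  [ 1   4   0  -4 ]
  [ 0  -4  -6  -4 ]
  [ 0   0  -2  -2 ]
R2 ← -1/4·R2
  [ 1  4    0  -4 ]
  [ 0  1  3/2   1 ]
  [ 0  0   -2  -2 ]
R3 ← -1/2·R3
  [ 1  4    0  -4 ]
  [ 0  1  3/2   1 ]
  [ 0  0    1   1 ]
R2 ← R2 − 3/2·R3
  [ 1  4  0    -4 ]
  [ 0  1  0  -1/2 ]
  [ 0  0  1     1 ]
R1 ← R1 − 4·R2
  [ 1  0  0    -2 ]
  [ 0  1  0  -1/2 ]
  [ 0  0  1     1 ]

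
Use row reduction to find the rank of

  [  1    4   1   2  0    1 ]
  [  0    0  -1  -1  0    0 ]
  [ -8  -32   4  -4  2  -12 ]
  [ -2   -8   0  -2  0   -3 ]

Add 8 times R1 to R3.
  [  1   4   1   2  0   1 ]
  [  0   0  -1  -1  0   0 ]
  [  0   0  12  12  2  -4 ]
  [ -2  -8   0  -2  0  -3 ]
Add 2 times R1 to R4.
  [ 1  4   1   2  0   1 ]
  [ 0  0  -1  -1  0   0 ]
  [ 0  0  12  12  2  -4 ]
  [ 0  0   2   2  0  -1 ]
Multiply R2 by -1.
  [ 1  4   1   2  0   1 ]
  [ 0  0   1   1  0   0 ]
  [ 0  0  12  12  2  -4 ]
  [ 0  0   2   2  0  -1 ]
Subtract 12 times R2 from R3.
  [ 1  4  1  2  0   1 ]
  [ 0  0  1  1  0   0 ]
  [ 0  0  0  0  2  -4 ]
  [ 0  0  2  2  0  -1 ]
Subtract 2 times R2 from R4.
  [ 1  4  1  2  0   1 ]
  [ 0  0  1  1  0   0 ]
  [ 0  0  0  0  2  -4 ]
  [ 0  0  0  0  0  -1 ]
Multiply R3 by 1/2.
  [ 1  4  1  2  0   1 ]
  [ 0  0  1  1  0   0 ]
  [ 0  0  0  0  1  -2 ]
  [ 0  0  0  0  0  -1 ]
Multiply R4 by -1.
  [ 1  4  1  2  0   1 ]
  [ 0  0  1  1  0   0 ]
  [ 0  0  0  0  1  -2 ]
  [ 0  0  0  0  0   1 ]
Add 2 times R4 to R3.
  [ 1  4  1  2  0  1 ]
  [ 0  0  1  1  0  0 ]
  [ 0  0  0  0  1  0 ]
  [ 0  0  0  0  0  1 ]
Subtract R4 from R1.
  [ 1  4  1  2  0  0 ]
  [ 0  0  1  1  0  0 ]
  [ 0  0  0  0  1  0 ]
  [ 0  0  0  0  0  1 ]
Subtract R2 from R1.
  [ 1  4  0  1  0  0 ]
  [ 0  0  1  1  0  0 ]
  [ 0  0  0  0  1  0 ]
  [ 0  0  0  0  0  1 ]
The reduced form has 4 nonzero rows.

rank = 4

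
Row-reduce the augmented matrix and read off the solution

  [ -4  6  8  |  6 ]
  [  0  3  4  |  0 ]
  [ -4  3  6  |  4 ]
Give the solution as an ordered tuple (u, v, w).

(-3/2, 4/3, -1)

R1 ← -1/4·R1
  [  1  -3/2  -2  |  -3/2 ]
  [  0     3   4  |     0 ]
  [ -4     3   6  |     4 ]
R3 ← R3 + 4·R1
  [ 1  -3/2  -2  |  -3/2 ]
  [ 0     3   4  |     0 ]
  [ 0    -3  -2  |    -2 ]
R2 ← 1/3·R2
  [ 1  -3/2   -2  |  -3/2 ]
  [ 0     1  4/3  |     0 ]
  [ 0    -3   -2  |    -2 ]
R3 ← R3 + 3·R2
  [ 1  -3/2   -2  |  -3/2 ]
  [ 0     1  4/3  |     0 ]
  [ 0     0    2  |    -2 ]
R3 ← 1/2·R3
  [ 1  -3/2   -2  |  -3/2 ]
  [ 0     1  4/3  |     0 ]
  [ 0     0    1  |    -1 ]
R2 ← R2 − 4/3·R3
  [ 1  -3/2  -2  |  -3/2 ]
  [ 0     1   0  |   4/3 ]
  [ 0     0   1  |    -1 ]
R1 ← R1 + 2·R3
  [ 1  -3/2  0  |  -7/2 ]
  [ 0     1  0  |   4/3 ]
  [ 0     0  1  |    -1 ]
R1 ← R1 + 3/2·R2
  [ 1  0  0  |  -3/2 ]
  [ 0  1  0  |   4/3 ]
  [ 0  0  1  |    -1 ]
Reading off the last column: u = -3/2, v = 4/3, w = -1.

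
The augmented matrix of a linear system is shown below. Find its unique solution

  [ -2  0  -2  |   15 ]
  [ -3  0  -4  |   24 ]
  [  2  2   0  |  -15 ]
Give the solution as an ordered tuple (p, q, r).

(-6, -3/2, -3/2)

ρ1 -> -1/2·ρ1
  [  1  0   1  |  -15/2 ]
  [ -3  0  -4  |     24 ]
  [  2  2   0  |    -15 ]
ρ2 -> ρ2 + 3·ρ1
  [ 1  0   1  |  -15/2 ]
  [ 0  0  -1  |    3/2 ]
  [ 2  2   0  |    -15 ]
ρ3 -> ρ3 − 2·ρ1
  [ 1  0   1  |  -15/2 ]
  [ 0  0  -1  |    3/2 ]
  [ 0  2  -2  |      0 ]
ρ2 <=> ρ3
  [ 1  0   1  |  -15/2 ]
  [ 0  2  -2  |      0 ]
  [ 0  0  -1  |    3/2 ]
ρ2 -> 1/2·ρ2
  [ 1  0   1  |  -15/2 ]
  [ 0  1  -1  |      0 ]
  [ 0  0  -1  |    3/2 ]
ρ3 -> -1·ρ3
  [ 1  0   1  |  -15/2 ]
  [ 0  1  -1  |      0 ]
  [ 0  0   1  |   -3/2 ]
ρ2 -> ρ2 + ρ3
  [ 1  0  1  |  -15/2 ]
  [ 0  1  0  |   -3/2 ]
  [ 0  0  1  |   -3/2 ]
ρ1 -> ρ1 − ρ3
  [ 1  0  0  |    -6 ]
  [ 0  1  0  |  -3/2 ]
  [ 0  0  1  |  -3/2 ]
Reading off the last column: p = -6, q = -3/2, r = -3/2.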